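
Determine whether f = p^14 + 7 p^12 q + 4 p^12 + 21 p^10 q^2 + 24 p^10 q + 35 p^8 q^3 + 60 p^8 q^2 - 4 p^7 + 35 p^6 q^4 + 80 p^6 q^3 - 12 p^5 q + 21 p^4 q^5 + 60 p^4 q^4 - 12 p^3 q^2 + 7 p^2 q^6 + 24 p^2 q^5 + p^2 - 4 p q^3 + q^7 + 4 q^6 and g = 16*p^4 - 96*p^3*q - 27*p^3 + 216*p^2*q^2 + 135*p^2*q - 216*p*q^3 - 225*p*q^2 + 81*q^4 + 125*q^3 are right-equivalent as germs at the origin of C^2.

The Hessian of f at 0 has rank 1. Corank 1: A-series; mu = 6 gives A_6. The Hessian of g at 0 has rank 0. Corank 2; j^3 = -(3*p - 5*q)^3 is a perfect cube, so E-series; the 4-jet and mu = 6 give E_6. f is A_6 but g is E_6, hence not right-equivalent.

No.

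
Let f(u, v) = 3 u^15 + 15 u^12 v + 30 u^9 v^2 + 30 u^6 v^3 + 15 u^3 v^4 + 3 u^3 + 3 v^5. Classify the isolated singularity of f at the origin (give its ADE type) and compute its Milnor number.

The Hessian of f at 0 is [[0, 0], [0, 0]] with rank 0, so corank 2. A Groebner basis of the Jacobian ideal J(f) in C{u,v} is {v^4, u^2}; counting standard monomials gives mu = 8. Corank 2; j^3 = 3*u^3 is a perfect cube, so E-series; the 5-jet and mu = 8 give E_8.

Type E_{8}, Milnor number mu = 8.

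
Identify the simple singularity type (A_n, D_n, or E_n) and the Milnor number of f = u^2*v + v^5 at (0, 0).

The Hessian of f at 0 has rank 0. Corank 2; j^3 = u^2*v has shape L^2 M (L != M), so D-series; mu = 6 gives D_6.

Type D6, Milnor number mu = 6.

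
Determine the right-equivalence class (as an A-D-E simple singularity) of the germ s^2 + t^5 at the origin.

A_4

The Hessian of f at 0 has rank 1. Corank 1: A-series; mu = 4 gives A_4.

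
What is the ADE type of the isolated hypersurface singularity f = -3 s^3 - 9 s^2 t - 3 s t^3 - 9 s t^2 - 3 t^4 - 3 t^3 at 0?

E7

The Hessian of f at 0 has rank 0. Corank 2; j^3 = -3*(s + t)^3 is a perfect cube, so E-series; the 4-jet and mu = 7 give E_7.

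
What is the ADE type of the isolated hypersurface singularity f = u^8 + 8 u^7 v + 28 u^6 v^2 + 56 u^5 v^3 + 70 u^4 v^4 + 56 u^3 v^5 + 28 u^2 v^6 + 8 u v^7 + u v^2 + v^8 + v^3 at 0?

D_{9}

The Hessian of f at 0 is [[0, 0], [0, 0]] with rank 0, so corank 2. A Groebner basis of the Jacobian ideal J(f) in C{u,v} is {u^7 + v^2/8, v^3, u*v + v^2}; counting standard monomials gives mu = 9. Corank 2; j^3 = v^2*(u + v) has shape L^2 M (L != M), so D-series; mu = 9 gives D_9.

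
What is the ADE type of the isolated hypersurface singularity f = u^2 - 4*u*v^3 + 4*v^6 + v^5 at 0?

The Hessian of f at 0 is [[2, 0], [0, 0]] with rank 1, so corank 1. A Groebner basis of the Jacobian ideal J(f) in C{u,v} is {-u/2 + v^3, u^2, u*v}; counting standard monomials gives mu = 4. Corank 1: A-series; mu = 4 gives A_4.

A_4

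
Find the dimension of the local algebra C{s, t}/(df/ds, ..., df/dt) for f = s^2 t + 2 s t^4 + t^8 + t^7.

The Hessian of f at 0 has rank 0. Corank 2; j^3 = s^2*t has shape L^2 M (L != M), so D-series; mu = 9 gives D_9.

9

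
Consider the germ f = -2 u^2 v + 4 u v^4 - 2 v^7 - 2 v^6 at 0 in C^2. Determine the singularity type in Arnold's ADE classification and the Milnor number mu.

Type D_{7}, Milnor number mu = 7.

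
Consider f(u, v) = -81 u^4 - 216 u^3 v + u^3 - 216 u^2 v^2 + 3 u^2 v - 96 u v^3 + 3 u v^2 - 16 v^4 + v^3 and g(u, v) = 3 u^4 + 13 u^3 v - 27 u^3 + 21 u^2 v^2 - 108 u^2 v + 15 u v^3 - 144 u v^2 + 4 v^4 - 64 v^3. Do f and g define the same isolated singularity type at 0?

No.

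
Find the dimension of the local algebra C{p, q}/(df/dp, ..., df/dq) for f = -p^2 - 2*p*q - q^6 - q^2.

5

The Hessian of f at 0 is [[-2, -2], [-2, -2]] with rank 1, so corank 1. A Groebner basis of the Jacobian ideal J(f) in C{p,q} is {q^5, p + q}; counting standard monomials gives mu = 5. Corank 1: A-series; mu = 5 gives A_5.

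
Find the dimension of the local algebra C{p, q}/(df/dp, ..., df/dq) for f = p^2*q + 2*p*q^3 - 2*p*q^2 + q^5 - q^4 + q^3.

5

The Hessian of f at 0 is [[0, 0], [0, 0]] with rank 0, so corank 2. A Groebner basis of the Jacobian ideal J(f) in C{p,q} is {p*q^2 + p*q - q^2, p*q + q^3 - q^2, p^2 - 6*p*q + 5*q^2}; counting standard monomials gives mu = 5. Corank 2; j^3 = q*(p - q)^2 has shape L^2 M (L != M), so D-series; mu = 5 gives D_5.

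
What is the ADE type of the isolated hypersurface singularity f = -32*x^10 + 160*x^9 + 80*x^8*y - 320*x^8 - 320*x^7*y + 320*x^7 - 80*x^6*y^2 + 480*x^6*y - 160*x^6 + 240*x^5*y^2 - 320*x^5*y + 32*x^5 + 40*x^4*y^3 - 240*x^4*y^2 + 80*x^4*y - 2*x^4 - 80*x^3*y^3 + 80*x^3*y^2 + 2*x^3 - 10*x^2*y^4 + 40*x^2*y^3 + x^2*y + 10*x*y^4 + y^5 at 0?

D_{6}

The Hessian of f at 0 is [[0, 0], [0, 0]] with rank 0, so corank 2. A Groebner basis of the Jacobian ideal J(f) in C{x,y} is {-x*y/10 + y^4, x*y^2, x^2 + x*y/2}; counting standard monomials gives mu = 6. Corank 2; j^3 = x^2*(2*x + y) has shape L^2 M (L != M), so D-series; mu = 6 gives D_6.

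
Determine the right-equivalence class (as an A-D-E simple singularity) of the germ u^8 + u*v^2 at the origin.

D_{9}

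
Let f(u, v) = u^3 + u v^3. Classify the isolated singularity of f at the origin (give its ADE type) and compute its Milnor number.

The Hessian of f at 0 is [[0, 0], [0, 0]] with rank 0, so corank 2. A Groebner basis of the Jacobian ideal J(f) in C{u,v} is {u^3, u*v^2, 3*u^2 + v^3}; counting standard monomials gives mu = 7. Corank 2; j^3 = u^3 is a perfect cube, so E-series; the 4-jet and mu = 7 give E_7.

Type E_{7}, Milnor number mu = 7.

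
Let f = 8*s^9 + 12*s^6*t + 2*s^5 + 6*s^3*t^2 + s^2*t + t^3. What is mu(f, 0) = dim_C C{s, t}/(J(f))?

The Hessian of f at 0 has rank 0. Corank 2; j^3 = t*(s^2 + t^2) splits into three distinct lines over C (the quadratic factor has nonzero discriminant), so D_4.

4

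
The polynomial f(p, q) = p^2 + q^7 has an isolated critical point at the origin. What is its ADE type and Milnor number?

Type A_{6}, Milnor number mu = 6.

The Hessian of f at 0 is [[2, 0], [0, 0]] with rank 1, so corank 1. A Groebner basis of the Jacobian ideal J(f) in C{p,q} is {q^6, p}; counting standard monomials gives mu = 6. Corank 1: A-series; mu = 6 gives A_6.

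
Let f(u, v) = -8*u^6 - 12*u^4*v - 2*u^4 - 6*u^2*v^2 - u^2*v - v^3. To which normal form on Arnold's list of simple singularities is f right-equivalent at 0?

D_4

The Hessian of f at 0 has rank 0. Corank 2; j^3 = -v*(u^2 + v^2) splits into three distinct lines over C (the quadratic factor has nonzero discriminant), so D_4.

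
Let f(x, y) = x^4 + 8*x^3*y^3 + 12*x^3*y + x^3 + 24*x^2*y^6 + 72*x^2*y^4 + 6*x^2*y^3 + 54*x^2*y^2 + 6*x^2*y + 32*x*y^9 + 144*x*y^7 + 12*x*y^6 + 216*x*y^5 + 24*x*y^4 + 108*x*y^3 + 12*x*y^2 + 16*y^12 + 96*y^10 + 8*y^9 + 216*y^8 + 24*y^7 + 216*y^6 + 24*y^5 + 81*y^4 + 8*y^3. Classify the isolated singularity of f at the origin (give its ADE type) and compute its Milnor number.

Type E_6, Milnor number mu = 6.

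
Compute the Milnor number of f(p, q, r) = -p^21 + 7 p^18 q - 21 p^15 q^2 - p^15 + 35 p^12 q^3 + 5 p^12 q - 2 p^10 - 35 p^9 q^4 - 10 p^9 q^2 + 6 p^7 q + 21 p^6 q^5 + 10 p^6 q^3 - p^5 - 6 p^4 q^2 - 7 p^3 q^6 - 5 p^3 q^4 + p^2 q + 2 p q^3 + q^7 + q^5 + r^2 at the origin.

The Hessian of f at 0 is [[0, 0, 0], [0, 0, 0], [0, 0, 2]] with rank 1, so corank 2. A Groebner basis of the Jacobian ideal J(f) in C{p,q,r} is {p^2*q^2 + p^2/7 + p*q^2/7, p^3 - p^2/7 - p*q^2/7, p*q + q^3, r}; counting standard monomials gives mu = 8. Corank 2; j^3 = p^2*q has shape L^2 M (L != M), so D-series; mu = 8 gives D_8.

8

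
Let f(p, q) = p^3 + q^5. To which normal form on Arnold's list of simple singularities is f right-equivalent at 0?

E_{8}

The Hessian of f at 0 has rank 0. Corank 2; j^3 = p^3 is a perfect cube, so E-series; the 5-jet and mu = 8 give E_8.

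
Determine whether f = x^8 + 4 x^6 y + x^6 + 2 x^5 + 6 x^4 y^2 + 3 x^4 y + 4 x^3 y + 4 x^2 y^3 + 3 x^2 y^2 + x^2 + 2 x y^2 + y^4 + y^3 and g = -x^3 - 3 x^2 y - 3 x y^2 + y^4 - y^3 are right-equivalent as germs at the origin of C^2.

No.

The Hessian of f at 0 has rank 1. Corank 1: A-series; mu = 2 gives A_2. The Hessian of g at 0 has rank 0. Corank 2; j^3 = -(x + y)^3 is a perfect cube, so E-series; the 4-jet and mu = 6 give E_6. f is A_2 but g is E_6, hence not right-equivalent.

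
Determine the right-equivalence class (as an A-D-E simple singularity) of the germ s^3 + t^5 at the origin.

E_8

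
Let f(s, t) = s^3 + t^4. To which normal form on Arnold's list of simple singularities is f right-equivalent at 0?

E_6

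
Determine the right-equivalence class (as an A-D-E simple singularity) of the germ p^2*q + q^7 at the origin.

The Hessian of f at 0 has rank 0. Corank 2; j^3 = p^2*q has shape L^2 M (L != M), so D-series; mu = 8 gives D_8.

D_8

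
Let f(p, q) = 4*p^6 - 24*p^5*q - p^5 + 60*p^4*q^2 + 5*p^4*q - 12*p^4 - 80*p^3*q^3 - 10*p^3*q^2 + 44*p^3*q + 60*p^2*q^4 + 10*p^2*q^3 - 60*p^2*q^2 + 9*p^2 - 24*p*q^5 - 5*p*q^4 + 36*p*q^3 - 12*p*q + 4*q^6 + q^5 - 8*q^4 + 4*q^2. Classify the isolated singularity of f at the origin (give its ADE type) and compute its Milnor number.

Type A_4, Milnor number mu = 4.

The Hessian of f at 0 has rank 1. Corank 1: A-series; mu = 4 gives A_4.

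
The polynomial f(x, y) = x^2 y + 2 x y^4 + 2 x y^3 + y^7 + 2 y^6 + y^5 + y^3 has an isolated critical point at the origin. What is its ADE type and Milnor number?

Type D4, Milnor number mu = 4.

The Hessian of f at 0 has rank 0. Corank 2; j^3 = y*(x^2 + y^2) splits into three distinct lines over C (the quadratic factor has nonzero discriminant), so D_4.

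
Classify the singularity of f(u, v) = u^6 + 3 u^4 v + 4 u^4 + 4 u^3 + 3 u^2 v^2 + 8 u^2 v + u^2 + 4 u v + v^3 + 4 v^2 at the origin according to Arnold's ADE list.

The Hessian of f at 0 has rank 1. Corank 1: A-series; mu = 2 gives A_2.

A_{2}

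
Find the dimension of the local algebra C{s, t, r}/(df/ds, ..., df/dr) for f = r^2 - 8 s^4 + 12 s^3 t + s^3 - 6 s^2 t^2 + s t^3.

The Hessian of f at 0 is [[0, 0, 0], [0, 0, 0], [0, 0, 2]] with rank 1, so corank 2. A Groebner basis of the Jacobian ideal J(f) in C{s,t,r} is {3*s^2/4 + t^4 + t^3/4, s^3, s^2*t - s^2/4 - t^3/12, -s^2 + s*t^2 - t^3/3, r}; counting standard monomials gives mu = 7. Corank 2; j^3 = s^3 is a perfect cube, so E-series; the 4-jet and mu = 7 give E_7.

7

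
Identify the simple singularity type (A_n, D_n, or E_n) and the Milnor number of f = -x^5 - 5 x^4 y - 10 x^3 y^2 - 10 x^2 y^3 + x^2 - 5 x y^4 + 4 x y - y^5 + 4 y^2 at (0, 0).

Type A_{4}, Milnor number mu = 4.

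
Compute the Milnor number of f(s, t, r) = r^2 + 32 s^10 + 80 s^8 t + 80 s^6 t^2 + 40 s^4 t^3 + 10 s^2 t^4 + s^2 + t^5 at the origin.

4

The Hessian of f at 0 is [[2, 0, 0], [0, 0, 0], [0, 0, 2]] with rank 2, so corank 1. A Groebner basis of the Jacobian ideal J(f) in C{s,t,r} is {t^4, s, r}; counting standard monomials gives mu = 4. Corank 1: A-series; mu = 4 gives A_4.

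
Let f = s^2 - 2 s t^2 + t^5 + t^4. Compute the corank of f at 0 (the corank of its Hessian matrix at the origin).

1

The Hessian at 0 is [[2, 0], [0, 0]] of rank 1; hence corank 1.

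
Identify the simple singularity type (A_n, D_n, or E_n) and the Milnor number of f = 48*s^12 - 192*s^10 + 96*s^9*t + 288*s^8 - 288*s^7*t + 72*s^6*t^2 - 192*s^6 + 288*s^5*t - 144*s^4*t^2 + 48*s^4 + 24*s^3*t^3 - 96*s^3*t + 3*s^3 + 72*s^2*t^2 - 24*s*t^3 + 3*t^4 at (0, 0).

The Hessian of f at 0 has rank 0. Corank 2; j^3 = 3*s^3 is a perfect cube, so E-series; the 4-jet and mu = 6 give E_6.

Type E_{6}, Milnor number mu = 6.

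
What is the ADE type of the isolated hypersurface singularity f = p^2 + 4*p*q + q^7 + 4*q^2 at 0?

A6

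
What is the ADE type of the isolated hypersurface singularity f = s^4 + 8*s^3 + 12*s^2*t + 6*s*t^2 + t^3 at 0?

The Hessian of f at 0 is [[0, 0], [0, 0]] with rank 0, so corank 2. A Groebner basis of the Jacobian ideal J(f) in C{s,t} is {t^4, s*t^2 + t^3/3, s^2 + s*t + t^2/4}; counting standard monomials gives mu = 6. Corank 2; j^3 = (2*s + t)^3 is a perfect cube, so E-series; the 4-jet and mu = 6 give E_6.

E_{6}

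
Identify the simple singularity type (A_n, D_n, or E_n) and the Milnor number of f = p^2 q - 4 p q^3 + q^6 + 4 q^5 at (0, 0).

The Hessian of f at 0 is [[0, 0], [0, 0]] with rank 0, so corank 2. A Groebner basis of the Jacobian ideal J(f) in C{p,q} is {p^3, p^2*q + 2*p^2/3 - 4*p*q^2/3, -p*q/2 + q^3}; counting standard monomials gives mu = 7. Corank 2; j^3 = p^2*q has shape L^2 M (L != M), so D-series; mu = 7 gives D_7.

Type D_7, Milnor number mu = 7.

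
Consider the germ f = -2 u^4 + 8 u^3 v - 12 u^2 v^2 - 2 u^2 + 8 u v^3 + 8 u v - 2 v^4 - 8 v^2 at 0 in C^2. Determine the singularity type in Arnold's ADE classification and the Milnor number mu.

The Hessian of f at 0 is [[-4, 8], [8, -16]] with rank 1, so corank 1. A Groebner basis of the Jacobian ideal J(f) in C{u,v} is {v^3, u - 2*v}; counting standard monomials gives mu = 3. Corank 1: A-series; mu = 3 gives A_3.

Type A_3, Milnor number mu = 3.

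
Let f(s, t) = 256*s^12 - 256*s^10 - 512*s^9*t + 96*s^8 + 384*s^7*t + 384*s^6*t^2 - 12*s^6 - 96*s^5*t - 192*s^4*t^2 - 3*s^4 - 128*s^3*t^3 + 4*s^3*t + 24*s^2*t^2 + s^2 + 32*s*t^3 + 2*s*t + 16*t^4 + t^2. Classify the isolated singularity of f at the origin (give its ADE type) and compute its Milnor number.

Type A3, Milnor number mu = 3.

The Hessian of f at 0 has rank 1. Corank 1: A-series; mu = 3 gives A_3.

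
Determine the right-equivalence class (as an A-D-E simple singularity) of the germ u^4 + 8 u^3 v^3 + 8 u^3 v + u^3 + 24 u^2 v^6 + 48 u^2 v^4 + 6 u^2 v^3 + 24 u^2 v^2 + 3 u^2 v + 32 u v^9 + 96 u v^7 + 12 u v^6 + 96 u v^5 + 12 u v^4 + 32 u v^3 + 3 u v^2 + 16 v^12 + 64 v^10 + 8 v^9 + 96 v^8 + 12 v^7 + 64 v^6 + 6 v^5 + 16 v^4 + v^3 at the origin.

The Hessian of f at 0 has rank 0. Corank 2; j^3 = (u + v)^3 is a perfect cube, so E-series; the 4-jet and mu = 6 give E_6.

E_6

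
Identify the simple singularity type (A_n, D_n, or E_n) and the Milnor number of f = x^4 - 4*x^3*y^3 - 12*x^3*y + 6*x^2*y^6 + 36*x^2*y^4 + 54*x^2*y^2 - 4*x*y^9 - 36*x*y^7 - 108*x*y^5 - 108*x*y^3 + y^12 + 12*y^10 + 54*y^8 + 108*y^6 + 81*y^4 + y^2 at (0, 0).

The Hessian of f at 0 has rank 1. Corank 1: A-series; mu = 3 gives A_3.

Type A_{3}, Milnor number mu = 3.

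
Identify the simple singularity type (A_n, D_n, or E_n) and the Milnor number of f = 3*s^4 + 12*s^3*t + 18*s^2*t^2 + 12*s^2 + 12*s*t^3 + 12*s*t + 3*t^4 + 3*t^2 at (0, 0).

Type A_3, Milnor number mu = 3.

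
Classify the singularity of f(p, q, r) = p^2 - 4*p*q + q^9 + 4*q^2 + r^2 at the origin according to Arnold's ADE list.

A_{8}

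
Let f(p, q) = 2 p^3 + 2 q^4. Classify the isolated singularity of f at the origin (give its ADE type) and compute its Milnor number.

Type E_{6}, Milnor number mu = 6.

The Hessian of f at 0 has rank 0. Corank 2; j^3 = 2*p^3 is a perfect cube, so E-series; the 4-jet and mu = 6 give E_6.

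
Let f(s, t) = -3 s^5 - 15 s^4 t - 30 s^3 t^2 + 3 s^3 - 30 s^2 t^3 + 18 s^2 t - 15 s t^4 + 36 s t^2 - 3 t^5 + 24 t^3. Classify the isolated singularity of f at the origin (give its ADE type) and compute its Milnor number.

The Hessian of f at 0 has rank 0. Corank 2; j^3 = 3*(s + 2*t)^3 is a perfect cube, so E-series; the 5-jet and mu = 8 give E_8.

Type E8, Milnor number mu = 8.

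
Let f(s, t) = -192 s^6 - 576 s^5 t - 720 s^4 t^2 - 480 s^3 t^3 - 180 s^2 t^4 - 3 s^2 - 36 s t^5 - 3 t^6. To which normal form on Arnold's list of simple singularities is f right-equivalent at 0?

A_{5}

The Hessian of f at 0 is [[-6, 0], [0, 0]] with rank 1, so corank 1. A Groebner basis of the Jacobian ideal J(f) in C{s,t} is {t^5, s}; counting standard monomials gives mu = 5. Corank 1: A-series; mu = 5 gives A_5.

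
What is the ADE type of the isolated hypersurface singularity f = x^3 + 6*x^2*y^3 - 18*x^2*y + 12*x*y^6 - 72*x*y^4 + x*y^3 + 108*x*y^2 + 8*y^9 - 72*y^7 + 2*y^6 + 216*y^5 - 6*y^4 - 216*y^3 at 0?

E_7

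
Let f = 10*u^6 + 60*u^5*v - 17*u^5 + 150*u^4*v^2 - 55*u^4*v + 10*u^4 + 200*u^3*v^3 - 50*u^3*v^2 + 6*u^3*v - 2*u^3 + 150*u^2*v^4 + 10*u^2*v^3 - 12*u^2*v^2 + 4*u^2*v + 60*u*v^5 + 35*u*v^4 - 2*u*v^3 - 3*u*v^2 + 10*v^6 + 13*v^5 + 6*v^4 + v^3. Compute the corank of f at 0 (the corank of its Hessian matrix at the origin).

2

Hessian at 0 has rank 0.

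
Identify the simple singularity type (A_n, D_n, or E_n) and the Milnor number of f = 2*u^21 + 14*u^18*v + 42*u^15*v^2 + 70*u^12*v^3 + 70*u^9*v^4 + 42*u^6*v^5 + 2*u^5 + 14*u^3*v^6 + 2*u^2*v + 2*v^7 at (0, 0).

Type D_8, Milnor number mu = 8.

The Hessian of f at 0 has rank 0. Corank 2; j^3 = 2*u^2*v has shape L^2 M (L != M), so D-series; mu = 8 gives D_8.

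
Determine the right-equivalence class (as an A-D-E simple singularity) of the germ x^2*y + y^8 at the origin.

The Hessian of f at 0 is [[0, 0], [0, 0]] with rank 0, so corank 2. A Groebner basis of the Jacobian ideal J(f) in C{x,y} is {x^2/8 + y^7, x^3, x*y}; counting standard monomials gives mu = 9. Corank 2; j^3 = x^2*y has shape L^2 M (L != M), so D-series; mu = 9 gives D_9.

D_9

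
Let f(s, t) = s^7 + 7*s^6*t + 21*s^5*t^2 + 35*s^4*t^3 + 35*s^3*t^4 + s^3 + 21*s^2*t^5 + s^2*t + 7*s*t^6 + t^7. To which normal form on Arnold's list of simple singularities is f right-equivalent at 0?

D8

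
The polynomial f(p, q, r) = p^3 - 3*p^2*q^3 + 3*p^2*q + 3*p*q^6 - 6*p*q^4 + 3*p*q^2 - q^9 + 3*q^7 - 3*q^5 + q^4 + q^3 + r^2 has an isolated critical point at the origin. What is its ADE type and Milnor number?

Type E_{6}, Milnor number mu = 6.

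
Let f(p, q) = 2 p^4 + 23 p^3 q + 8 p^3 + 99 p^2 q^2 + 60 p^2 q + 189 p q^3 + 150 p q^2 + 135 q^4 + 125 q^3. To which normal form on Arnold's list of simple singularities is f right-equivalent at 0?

E_7

The Hessian of f at 0 is [[0, 0], [0, 0]] with rank 0, so corank 2. A Groebner basis of the Jacobian ideal J(f) in C{p,q} is {768*p^2 + 3840*p*q + q^4 + 8*q^3 + 4800*q^2, p^3 + 660*p^2 + 3300*p*q + 45*q^3/2 + 4125*q^2, p^2*q - 168*p^2 - 840*p*q - 8*q^3 - 1050*q^2, 32*p^2 + p*q^2 + 160*p*q + 17*q^3/6 + 200*q^2}; counting standard monomials gives mu = 7. Corank 2; j^3 = (2*p + 5*q)^3 is a perfect cube, so E-series; the 4-jet and mu = 7 give E_7.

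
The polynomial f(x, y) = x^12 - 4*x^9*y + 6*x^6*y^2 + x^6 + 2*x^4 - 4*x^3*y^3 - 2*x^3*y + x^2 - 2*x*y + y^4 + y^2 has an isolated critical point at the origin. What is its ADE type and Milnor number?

The Hessian of f at 0 is [[2, -2], [-2, 2]] with rank 1, so corank 1. A Groebner basis of the Jacobian ideal J(f) in C{x,y} is {y^3, x - y}; counting standard monomials gives mu = 3. Corank 1: A-series; mu = 3 gives A_3.

Type A_{3}, Milnor number mu = 3.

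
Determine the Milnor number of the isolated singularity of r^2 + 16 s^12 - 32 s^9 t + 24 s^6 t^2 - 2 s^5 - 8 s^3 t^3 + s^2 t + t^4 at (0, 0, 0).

5

The Hessian of f at 0 has rank 1. Corank 2; j^3 = s^2*t has shape L^2 M (L != M), so D-series; mu = 5 gives D_5.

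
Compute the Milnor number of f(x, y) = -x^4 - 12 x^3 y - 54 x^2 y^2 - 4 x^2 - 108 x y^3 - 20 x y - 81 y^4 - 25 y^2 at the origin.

The Hessian of f at 0 has rank 1. Corank 1: A-series; mu = 3 gives A_3.

3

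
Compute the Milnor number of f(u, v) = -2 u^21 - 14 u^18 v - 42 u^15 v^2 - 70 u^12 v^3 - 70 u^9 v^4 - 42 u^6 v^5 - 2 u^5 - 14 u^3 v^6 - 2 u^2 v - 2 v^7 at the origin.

8

The Hessian of f at 0 has rank 0. Corank 2; j^3 = -2*u^2*v has shape L^2 M (L != M), so D-series; mu = 8 gives D_8.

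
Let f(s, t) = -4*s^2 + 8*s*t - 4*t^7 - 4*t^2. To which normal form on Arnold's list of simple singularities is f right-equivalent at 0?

A6

The Hessian of f at 0 is [[-8, 8], [8, -8]] with rank 1, so corank 1. A Groebner basis of the Jacobian ideal J(f) in C{s,t} is {t^6, s - t}; counting standard monomials gives mu = 6. Corank 1: A-series; mu = 6 gives A_6.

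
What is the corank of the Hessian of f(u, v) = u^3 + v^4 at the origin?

2

The Hessian at 0 is [[0, 0], [0, 0]] of rank 0; hence corank 2.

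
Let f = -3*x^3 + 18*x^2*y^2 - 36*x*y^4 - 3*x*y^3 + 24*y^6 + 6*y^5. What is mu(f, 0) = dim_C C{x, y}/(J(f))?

7

The Hessian of f at 0 is [[0, 0], [0, 0]] with rank 0, so corank 2. A Groebner basis of the Jacobian ideal J(f) in C{x,y} is {-x^2/4 + y^4 - y^3/12, x^3, x^2*y + x^2/12 + y^3/36, -x^2/2 + x*y^2 - y^3/6}; counting standard monomials gives mu = 7. Corank 2; j^3 = -3*x^3 is a perfect cube, so E-series; the 4-jet and mu = 7 give E_7.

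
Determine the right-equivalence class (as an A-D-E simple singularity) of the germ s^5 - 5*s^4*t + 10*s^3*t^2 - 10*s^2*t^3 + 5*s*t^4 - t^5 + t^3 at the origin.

E_8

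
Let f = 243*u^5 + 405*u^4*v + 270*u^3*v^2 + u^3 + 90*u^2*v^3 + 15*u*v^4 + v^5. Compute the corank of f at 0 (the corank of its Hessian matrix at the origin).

Hessian at 0 has rank 0.

2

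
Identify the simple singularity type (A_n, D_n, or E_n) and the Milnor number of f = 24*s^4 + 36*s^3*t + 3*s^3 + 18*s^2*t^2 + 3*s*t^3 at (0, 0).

Type E7, Milnor number mu = 7.

The Hessian of f at 0 has rank 0. Corank 2; j^3 = 3*s^3 is a perfect cube, so E-series; the 4-jet and mu = 7 give E_7.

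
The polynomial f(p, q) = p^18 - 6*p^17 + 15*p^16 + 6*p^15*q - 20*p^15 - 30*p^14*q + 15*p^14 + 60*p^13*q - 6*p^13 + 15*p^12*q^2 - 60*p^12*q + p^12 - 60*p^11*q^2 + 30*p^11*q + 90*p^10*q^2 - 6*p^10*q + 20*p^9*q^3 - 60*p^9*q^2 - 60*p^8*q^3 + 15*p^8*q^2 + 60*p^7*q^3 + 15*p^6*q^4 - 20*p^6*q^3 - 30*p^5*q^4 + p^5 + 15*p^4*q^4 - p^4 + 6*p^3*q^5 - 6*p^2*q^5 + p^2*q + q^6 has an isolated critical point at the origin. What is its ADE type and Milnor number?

Type D_7, Milnor number mu = 7.

The Hessian of f at 0 is [[0, 0], [0, 0]] with rank 0, so corank 2. A Groebner basis of the Jacobian ideal J(f) in C{p,q} is {p^2/6 + q^5, p^3, p*q}; counting standard monomials gives mu = 7. Corank 2; j^3 = p^2*q has shape L^2 M (L != M), so D-series; mu = 7 gives D_7.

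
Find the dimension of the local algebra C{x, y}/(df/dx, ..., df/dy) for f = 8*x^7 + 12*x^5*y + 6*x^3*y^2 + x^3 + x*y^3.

The Hessian of f at 0 is [[0, 0], [0, 0]] with rank 0, so corank 2. A Groebner basis of the Jacobian ideal J(f) in C{x,y} is {x^3, x*y^2, 3*x^2 + y^3}; counting standard monomials gives mu = 7. Corank 2; j^3 = x^3 is a perfect cube, so E-series; the 4-jet and mu = 7 give E_7.

7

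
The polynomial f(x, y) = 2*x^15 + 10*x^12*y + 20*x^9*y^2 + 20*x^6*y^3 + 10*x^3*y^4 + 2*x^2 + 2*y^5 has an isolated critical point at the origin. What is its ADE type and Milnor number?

The Hessian of f at 0 has rank 1. Corank 1: A-series; mu = 4 gives A_4.

Type A4, Milnor number mu = 4.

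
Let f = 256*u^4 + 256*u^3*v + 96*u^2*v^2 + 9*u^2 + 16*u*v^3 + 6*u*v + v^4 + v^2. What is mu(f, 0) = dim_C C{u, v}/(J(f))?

The Hessian of f at 0 is [[18, 6], [6, 2]] with rank 1, so corank 1. A Groebner basis of the Jacobian ideal J(f) in C{u,v} is {v^3, u + v/3}; counting standard monomials gives mu = 3. Corank 1: A-series; mu = 3 gives A_3.

3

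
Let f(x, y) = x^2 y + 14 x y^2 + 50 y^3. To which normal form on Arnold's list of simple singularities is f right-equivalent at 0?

The Hessian of f at 0 is [[0, 0], [0, 0]] with rank 0, so corank 2. A Groebner basis of the Jacobian ideal J(f) in C{x,y} is {y^3, x^2 - 46*y^2, x*y + 7*y^2}; counting standard monomials gives mu = 4. Corank 2; j^3 = y*(x^2 + 14*x*y + 50*y^2) splits into three distinct lines over C (the quadratic factor has nonzero discriminant), so D_4.

D_{4}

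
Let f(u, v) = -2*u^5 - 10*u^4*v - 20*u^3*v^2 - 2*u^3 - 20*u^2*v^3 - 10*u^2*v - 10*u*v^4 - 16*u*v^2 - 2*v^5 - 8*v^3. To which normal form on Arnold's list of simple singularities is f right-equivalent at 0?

The Hessian of f at 0 is [[0, 0], [0, 0]] with rank 0, so corank 2. A Groebner basis of the Jacobian ideal J(f) in C{u,v} is {u*v/5 + v^4 + 2*v^2/5, u*v^2 + 2*v^3, u^2 + 3*u*v + 2*v^2}; counting standard monomials gives mu = 6. Corank 2; j^3 = -2*(u + v)*(u + 2*v)^2 has shape L^2 M (L != M), so D-series; mu = 6 gives D_6.

D6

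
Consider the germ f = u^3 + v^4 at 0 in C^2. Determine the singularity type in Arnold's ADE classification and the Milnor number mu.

The Hessian of f at 0 is [[0, 0], [0, 0]] with rank 0, so corank 2. A Groebner basis of the Jacobian ideal J(f) in C{u,v} is {v^3, u^2}; counting standard monomials gives mu = 6. Corank 2; j^3 = u^3 is a perfect cube, so E-series; the 4-jet and mu = 6 give E_6.

Type E6, Milnor number mu = 6.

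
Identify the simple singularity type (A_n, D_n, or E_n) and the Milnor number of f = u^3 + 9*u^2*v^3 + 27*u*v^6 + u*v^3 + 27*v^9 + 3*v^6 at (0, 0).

The Hessian of f at 0 has rank 0. Corank 2; j^3 = u^3 is a perfect cube, so E-series; the 4-jet and mu = 7 give E_7.

Type E_7, Milnor number mu = 7.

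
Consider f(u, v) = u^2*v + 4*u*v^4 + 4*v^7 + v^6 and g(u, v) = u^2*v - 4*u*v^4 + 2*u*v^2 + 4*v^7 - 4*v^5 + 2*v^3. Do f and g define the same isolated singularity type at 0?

The Hessian of f at 0 has rank 0. Corank 2; j^3 = u^2*v has shape L^2 M (L != M), so D-series; mu = 7 gives D_7. The Hessian of g at 0 has rank 0. Corank 2; j^3 = v*(u^2 + 2*u*v + 2*v^2) splits into three distinct lines over C (the quadratic factor has nonzero discriminant), so D_4. f is D_7 but g is D_4, hence not right-equivalent.

No.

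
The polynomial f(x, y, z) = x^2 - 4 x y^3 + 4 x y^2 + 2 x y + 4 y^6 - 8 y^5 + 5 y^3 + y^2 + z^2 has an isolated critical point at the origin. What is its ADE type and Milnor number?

Type A2, Milnor number mu = 2.

The Hessian of f at 0 has rank 2. Corank 1: A-series; mu = 2 gives A_2.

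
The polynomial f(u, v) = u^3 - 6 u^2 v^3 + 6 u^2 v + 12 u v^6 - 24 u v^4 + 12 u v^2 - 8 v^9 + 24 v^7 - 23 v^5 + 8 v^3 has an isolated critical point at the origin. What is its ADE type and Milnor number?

Type E8, Milnor number mu = 8.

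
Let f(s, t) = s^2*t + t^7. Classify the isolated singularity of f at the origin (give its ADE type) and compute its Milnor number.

Type D8, Milnor number mu = 8.

The Hessian of f at 0 is [[0, 0], [0, 0]] with rank 0, so corank 2. A Groebner basis of the Jacobian ideal J(f) in C{s,t} is {s^2/7 + t^6, s^3, s*t}; counting standard monomials gives mu = 8. Corank 2; j^3 = s^2*t has shape L^2 M (L != M), so D-series; mu = 8 gives D_8.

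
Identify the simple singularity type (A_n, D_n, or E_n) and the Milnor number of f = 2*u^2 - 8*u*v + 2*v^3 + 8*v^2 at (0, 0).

Type A2, Milnor number mu = 2.

The Hessian of f at 0 is [[4, -8], [-8, 16]] with rank 1, so corank 1. A Groebner basis of the Jacobian ideal J(f) in C{u,v} is {v^2, u - 2*v}; counting standard monomials gives mu = 2. Corank 1: A-series; mu = 2 gives A_2.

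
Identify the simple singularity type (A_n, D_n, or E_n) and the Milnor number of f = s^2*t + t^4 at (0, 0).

Type D_5, Milnor number mu = 5.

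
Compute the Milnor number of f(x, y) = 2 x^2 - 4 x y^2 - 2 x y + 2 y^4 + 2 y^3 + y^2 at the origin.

1

The Hessian of f at 0 has rank 2. Corank 0: nondegenerate Morse point, so A_1.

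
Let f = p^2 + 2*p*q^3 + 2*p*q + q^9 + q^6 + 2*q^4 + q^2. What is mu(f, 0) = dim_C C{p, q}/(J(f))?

The Hessian of f at 0 is [[2, 2], [2, 2]] with rank 1, so corank 1. A Groebner basis of the Jacobian ideal J(f) in C{p,q} is {p^2*q^2 - 2*p^2 - 3*p*q - q^2, p^3 + 3*p^2*q + 3*p*q^2 - p - q, p + q^3 + q}; counting standard monomials gives mu = 8. Corank 1: A-series; mu = 8 gives A_8.

8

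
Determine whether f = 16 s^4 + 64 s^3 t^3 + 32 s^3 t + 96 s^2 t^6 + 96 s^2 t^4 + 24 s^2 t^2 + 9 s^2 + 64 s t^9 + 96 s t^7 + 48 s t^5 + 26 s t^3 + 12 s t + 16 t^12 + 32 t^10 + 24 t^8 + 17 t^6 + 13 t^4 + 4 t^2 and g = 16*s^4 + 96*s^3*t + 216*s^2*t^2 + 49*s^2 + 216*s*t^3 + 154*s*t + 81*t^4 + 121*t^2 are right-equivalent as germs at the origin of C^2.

The Hessian of f at 0 has rank 1. Corank 1: A-series; mu = 3 gives A_3. The Hessian of g at 0 has rank 1. Corank 1: A-series; mu = 3 gives A_3. Both have type A_3, hence right-equivalent.

Yes.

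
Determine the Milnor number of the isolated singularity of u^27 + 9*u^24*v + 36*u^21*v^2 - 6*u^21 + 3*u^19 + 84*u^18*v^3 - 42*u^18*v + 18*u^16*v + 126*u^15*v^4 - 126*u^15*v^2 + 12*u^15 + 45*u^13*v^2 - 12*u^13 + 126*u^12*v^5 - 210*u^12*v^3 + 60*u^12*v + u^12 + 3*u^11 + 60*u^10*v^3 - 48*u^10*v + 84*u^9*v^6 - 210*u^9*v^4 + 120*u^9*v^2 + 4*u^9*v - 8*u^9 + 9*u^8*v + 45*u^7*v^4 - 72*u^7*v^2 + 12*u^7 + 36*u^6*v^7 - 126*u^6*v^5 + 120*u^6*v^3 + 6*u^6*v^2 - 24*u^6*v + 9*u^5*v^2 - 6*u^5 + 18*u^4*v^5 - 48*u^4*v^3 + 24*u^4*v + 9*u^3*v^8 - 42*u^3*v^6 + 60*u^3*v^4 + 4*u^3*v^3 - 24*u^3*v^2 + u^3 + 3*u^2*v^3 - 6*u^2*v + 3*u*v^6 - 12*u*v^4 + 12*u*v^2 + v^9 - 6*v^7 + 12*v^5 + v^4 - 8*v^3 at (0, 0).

The Hessian of f at 0 is [[0, 0], [0, 0]] with rank 0, so corank 2. A Groebner basis of the Jacobian ideal J(f) in C{u,v} is {v^3, u^2 - 4*u*v + 4*v^2}; counting standard monomials gives mu = 6. Corank 2; j^3 = (u - 2*v)^3 is a perfect cube, so E-series; the 4-jet and mu = 6 give E_6.

6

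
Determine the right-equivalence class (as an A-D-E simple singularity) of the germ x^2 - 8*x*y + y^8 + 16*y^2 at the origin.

A7

The Hessian of f at 0 is [[2, -8], [-8, 32]] with rank 1, so corank 1. A Groebner basis of the Jacobian ideal J(f) in C{x,y} is {y^7, x - 4*y}; counting standard monomials gives mu = 7. Corank 1: A-series; mu = 7 gives A_7.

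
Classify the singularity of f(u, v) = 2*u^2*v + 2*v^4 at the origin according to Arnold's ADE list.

D_{5}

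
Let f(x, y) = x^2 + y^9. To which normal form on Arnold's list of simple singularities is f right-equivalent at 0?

A_{8}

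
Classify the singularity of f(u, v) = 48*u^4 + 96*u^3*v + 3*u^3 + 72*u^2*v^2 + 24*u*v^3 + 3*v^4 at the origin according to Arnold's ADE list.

The Hessian of f at 0 is [[0, 0], [0, 0]] with rank 0, so corank 2. A Groebner basis of the Jacobian ideal J(f) in C{u,v} is {v^4, u*v^2 + v^3/6, u^2}; counting standard monomials gives mu = 6. Corank 2; j^3 = 3*u^3 is a perfect cube, so E-series; the 4-jet and mu = 6 give E_6.

E6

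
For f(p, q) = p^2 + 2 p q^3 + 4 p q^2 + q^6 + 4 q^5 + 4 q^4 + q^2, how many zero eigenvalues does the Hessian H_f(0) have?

The Hessian at 0 is [[2, 0], [0, 2]] of rank 2; hence corank 0.

0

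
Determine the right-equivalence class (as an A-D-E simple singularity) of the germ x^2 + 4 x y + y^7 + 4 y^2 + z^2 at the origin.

A6

The Hessian of f at 0 has rank 2. Corank 1: A-series; mu = 6 gives A_6.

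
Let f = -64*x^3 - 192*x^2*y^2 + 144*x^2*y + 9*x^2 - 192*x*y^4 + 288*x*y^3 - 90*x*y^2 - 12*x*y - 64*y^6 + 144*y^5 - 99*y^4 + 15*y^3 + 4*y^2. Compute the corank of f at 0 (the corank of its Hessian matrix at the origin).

1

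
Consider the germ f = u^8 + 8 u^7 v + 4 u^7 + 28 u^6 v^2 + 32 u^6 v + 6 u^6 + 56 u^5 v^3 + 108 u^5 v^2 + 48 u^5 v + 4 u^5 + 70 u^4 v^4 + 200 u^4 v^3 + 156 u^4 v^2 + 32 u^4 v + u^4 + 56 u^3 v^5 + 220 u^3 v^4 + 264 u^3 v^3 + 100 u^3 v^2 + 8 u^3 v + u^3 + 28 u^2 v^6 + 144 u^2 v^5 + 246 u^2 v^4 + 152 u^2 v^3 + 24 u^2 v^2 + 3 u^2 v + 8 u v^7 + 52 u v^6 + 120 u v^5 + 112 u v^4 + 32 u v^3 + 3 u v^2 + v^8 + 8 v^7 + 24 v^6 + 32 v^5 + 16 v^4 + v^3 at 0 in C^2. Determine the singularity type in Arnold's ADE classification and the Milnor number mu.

Type E_6, Milnor number mu = 6.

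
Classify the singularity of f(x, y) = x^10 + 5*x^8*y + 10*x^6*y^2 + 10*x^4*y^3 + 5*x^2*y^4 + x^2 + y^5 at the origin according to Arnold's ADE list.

A4

The Hessian of f at 0 has rank 1. Corank 1: A-series; mu = 4 gives A_4.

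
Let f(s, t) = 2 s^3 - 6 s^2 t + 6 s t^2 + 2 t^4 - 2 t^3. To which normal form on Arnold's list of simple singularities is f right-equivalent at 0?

E_{6}

The Hessian of f at 0 has rank 0. Corank 2; j^3 = 2*(s - t)^3 is a perfect cube, so E-series; the 4-jet and mu = 6 give E_6.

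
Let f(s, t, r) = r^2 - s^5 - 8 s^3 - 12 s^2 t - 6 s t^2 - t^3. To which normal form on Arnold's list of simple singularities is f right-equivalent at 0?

E_{8}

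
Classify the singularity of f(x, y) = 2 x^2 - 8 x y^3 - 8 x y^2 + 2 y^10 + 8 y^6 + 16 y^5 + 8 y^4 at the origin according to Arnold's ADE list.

The Hessian of f at 0 is [[4, 0], [0, 0]] with rank 1, so corank 1. A Groebner basis of the Jacobian ideal J(f) in C{x,y} is {x^4 - 2*x^3/3 + 4*x^2*y - 20*x^2/3 + 56*x*y^2/3 - 16*x*y/3 + 16*x/3 - 32*y^2/3, x^3*y - x^3 + 4*x^2*y - 6*x^2 + 16*x*y^2 - 4*x*y + 4*x - 8*y^2, -x^3/6 + x^2*y^2 - x^2*y + 4*x^2/3 - 10*x*y^2/3 + 2*x*y/3 - 2*x/3 + 4*y^2/3, -x/2 + y^3 + y^2}; counting standard monomials gives mu = 9. Corank 1: A-series; mu = 9 gives A_9.

A9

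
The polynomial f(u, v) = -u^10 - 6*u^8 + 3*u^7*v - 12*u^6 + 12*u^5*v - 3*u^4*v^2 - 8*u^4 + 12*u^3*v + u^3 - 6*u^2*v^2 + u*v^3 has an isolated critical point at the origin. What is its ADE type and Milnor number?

The Hessian of f at 0 has rank 0. Corank 2; j^3 = u^3 is a perfect cube, so E-series; the 4-jet and mu = 7 give E_7.

Type E_7, Milnor number mu = 7.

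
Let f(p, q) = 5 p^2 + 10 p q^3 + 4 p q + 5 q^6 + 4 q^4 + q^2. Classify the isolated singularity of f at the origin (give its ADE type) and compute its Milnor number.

Type A_{1}, Milnor number mu = 1.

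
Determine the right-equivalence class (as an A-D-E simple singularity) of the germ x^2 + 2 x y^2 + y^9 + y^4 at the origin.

A_8

The Hessian of f at 0 has rank 1. Corank 1: A-series; mu = 8 gives A_8.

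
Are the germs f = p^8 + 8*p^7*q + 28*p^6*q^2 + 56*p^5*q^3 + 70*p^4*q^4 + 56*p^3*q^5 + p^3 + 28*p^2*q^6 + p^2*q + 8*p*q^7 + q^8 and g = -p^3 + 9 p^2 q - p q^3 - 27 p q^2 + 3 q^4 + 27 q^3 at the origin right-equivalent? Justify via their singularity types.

The Hessian of f at 0 has rank 0. Corank 2; j^3 = p^2*(p + q) has shape L^2 M (L != M), so D-series; mu = 9 gives D_9. The Hessian of g at 0 has rank 0. Corank 2; j^3 = -(p - 3*q)^3 is a perfect cube, so E-series; the 4-jet and mu = 7 give E_7. f is D_9 but g is E_7, hence not right-equivalent.

No.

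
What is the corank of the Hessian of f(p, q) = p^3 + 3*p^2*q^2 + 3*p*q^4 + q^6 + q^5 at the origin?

2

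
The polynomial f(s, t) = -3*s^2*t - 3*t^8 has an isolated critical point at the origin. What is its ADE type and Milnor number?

Type D_9, Milnor number mu = 9.

The Hessian of f at 0 has rank 0. Corank 2; j^3 = -3*s^2*t has shape L^2 M (L != M), so D-series; mu = 9 gives D_9.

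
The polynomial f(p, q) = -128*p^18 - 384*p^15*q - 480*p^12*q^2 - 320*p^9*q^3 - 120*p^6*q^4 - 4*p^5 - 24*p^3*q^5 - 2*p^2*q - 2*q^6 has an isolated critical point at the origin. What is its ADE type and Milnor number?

The Hessian of f at 0 is [[0, 0], [0, 0]] with rank 0, so corank 2. A Groebner basis of the Jacobian ideal J(f) in C{p,q} is {p^2/6 + q^5, p^3, p*q}; counting standard monomials gives mu = 7. Corank 2; j^3 = -2*p^2*q has shape L^2 M (L != M), so D-series; mu = 7 gives D_7.

Type D_{7}, Milnor number mu = 7.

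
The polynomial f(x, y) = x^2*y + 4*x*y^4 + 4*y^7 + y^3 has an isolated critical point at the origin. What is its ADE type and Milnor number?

The Hessian of f at 0 has rank 0. Corank 2; j^3 = y*(x^2 + y^2) splits into three distinct lines over C (the quadratic factor has nonzero discriminant), so D_4.

Type D_{4}, Milnor number mu = 4.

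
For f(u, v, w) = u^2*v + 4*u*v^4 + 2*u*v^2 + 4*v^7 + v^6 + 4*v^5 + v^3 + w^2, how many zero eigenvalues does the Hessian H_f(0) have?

The Hessian at 0 is [[0, 0, 0], [0, 0, 0], [0, 0, 2]] of rank 1; hence corank 2.

2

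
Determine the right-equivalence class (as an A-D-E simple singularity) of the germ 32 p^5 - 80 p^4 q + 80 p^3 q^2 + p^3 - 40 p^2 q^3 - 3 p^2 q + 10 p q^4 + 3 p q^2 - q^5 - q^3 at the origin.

E8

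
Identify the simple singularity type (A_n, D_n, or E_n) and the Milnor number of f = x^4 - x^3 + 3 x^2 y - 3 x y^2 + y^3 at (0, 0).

The Hessian of f at 0 has rank 0. Corank 2; j^3 = -(x - y)^3 is a perfect cube, so E-series; the 4-jet and mu = 6 give E_6.

Type E_6, Milnor number mu = 6.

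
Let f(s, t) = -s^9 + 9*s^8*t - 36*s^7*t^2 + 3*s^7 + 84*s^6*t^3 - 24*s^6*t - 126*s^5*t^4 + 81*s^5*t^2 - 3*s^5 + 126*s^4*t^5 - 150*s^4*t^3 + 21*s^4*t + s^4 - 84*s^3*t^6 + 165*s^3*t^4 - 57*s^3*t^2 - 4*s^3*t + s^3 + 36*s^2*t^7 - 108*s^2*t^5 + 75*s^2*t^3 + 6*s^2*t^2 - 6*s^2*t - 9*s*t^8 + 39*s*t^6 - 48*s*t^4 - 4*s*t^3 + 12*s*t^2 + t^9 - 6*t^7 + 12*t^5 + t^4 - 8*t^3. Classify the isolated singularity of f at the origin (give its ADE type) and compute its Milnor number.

Type E6, Milnor number mu = 6.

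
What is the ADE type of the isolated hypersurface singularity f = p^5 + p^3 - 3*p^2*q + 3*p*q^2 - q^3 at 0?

E_{8}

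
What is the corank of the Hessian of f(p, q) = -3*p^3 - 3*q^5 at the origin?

2

Hessian at 0 has rank 0.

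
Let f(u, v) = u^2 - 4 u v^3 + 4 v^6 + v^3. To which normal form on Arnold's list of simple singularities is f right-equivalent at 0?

The Hessian of f at 0 is [[2, 0], [0, 0]] with rank 1, so corank 1. A Groebner basis of the Jacobian ideal J(f) in C{u,v} is {v^2, u}; counting standard monomials gives mu = 2. Corank 1: A-series; mu = 2 gives A_2.

A2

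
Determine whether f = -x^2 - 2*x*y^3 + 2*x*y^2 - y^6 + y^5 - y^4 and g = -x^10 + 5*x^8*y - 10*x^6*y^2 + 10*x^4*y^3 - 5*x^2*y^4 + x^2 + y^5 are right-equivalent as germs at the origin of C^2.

The Hessian of f at 0 has rank 1. Corank 1: A-series; mu = 4 gives A_4. The Hessian of g at 0 has rank 1. Corank 1: A-series; mu = 4 gives A_4. Both have type A_4, hence right-equivalent.

Yes.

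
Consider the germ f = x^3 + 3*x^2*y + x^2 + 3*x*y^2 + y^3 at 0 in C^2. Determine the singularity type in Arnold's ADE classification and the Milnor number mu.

Type A_{2}, Milnor number mu = 2.

The Hessian of f at 0 has rank 1. Corank 1: A-series; mu = 2 gives A_2.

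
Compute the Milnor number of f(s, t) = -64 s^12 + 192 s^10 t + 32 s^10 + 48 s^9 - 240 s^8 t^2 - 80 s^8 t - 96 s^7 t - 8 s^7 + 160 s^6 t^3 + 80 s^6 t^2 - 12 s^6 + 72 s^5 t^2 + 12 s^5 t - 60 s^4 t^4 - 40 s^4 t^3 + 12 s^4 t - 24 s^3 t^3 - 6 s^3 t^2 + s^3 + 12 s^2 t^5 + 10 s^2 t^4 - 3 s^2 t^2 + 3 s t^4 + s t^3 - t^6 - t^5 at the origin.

7

The Hessian of f at 0 has rank 0. Corank 2; j^3 = s^3 is a perfect cube, so E-series; the 4-jet and mu = 7 give E_7.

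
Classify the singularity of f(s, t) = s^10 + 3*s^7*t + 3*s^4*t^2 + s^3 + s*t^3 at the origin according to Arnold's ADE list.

The Hessian of f at 0 has rank 0. Corank 2; j^3 = s^3 is a perfect cube, so E-series; the 4-jet and mu = 7 give E_7.

E_7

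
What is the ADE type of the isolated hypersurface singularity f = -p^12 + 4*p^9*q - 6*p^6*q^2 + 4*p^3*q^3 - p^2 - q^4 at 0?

The Hessian of f at 0 is [[-2, 0], [0, 0]] with rank 1, so corank 1. A Groebner basis of the Jacobian ideal J(f) in C{p,q} is {q^3, p}; counting standard monomials gives mu = 3. Corank 1: A-series; mu = 3 gives A_3.

A3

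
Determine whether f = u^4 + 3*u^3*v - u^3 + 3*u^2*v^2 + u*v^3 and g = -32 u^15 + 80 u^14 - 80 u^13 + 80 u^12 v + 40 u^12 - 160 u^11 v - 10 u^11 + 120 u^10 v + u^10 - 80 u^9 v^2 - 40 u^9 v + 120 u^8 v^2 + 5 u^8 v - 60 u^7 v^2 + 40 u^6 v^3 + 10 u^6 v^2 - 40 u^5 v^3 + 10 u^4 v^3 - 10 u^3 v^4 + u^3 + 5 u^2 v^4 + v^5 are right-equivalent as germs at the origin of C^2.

The Hessian of f at 0 has rank 0. Corank 2; j^3 = -u^3 is a perfect cube, so E-series; the 4-jet and mu = 7 give E_7. The Hessian of g at 0 has rank 0. Corank 2; j^3 = u^3 is a perfect cube, so E-series; the 5-jet and mu = 8 give E_8. f is E_7 but g is E_8, hence not right-equivalent.

No.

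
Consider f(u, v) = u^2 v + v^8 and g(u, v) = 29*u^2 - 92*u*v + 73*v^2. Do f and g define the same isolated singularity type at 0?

No.

The Hessian of f at 0 has rank 0. Corank 2; j^3 = u^2*v has shape L^2 M (L != M), so D-series; mu = 9 gives D_9. The Hessian of g at 0 has rank 2. Corank 0: nondegenerate Morse point, so A_1. f is D_9 but g is A_1, hence not right-equivalent.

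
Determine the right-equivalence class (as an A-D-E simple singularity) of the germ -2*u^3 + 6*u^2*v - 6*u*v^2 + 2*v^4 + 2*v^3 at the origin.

The Hessian of f at 0 has rank 0. Corank 2; j^3 = -2*(u - v)^3 is a perfect cube, so E-series; the 4-jet and mu = 6 give E_6.

E_6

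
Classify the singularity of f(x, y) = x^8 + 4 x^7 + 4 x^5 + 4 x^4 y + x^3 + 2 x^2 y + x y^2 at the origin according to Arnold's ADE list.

The Hessian of f at 0 has rank 0. Corank 2; j^3 = x*(x + y)^2 has shape L^2 M (L != M), so D-series; mu = 9 gives D_9.

D_{9}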